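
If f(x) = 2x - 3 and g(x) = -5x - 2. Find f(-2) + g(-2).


1


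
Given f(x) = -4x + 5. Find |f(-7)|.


f(-7) = 33
|33| = 33

33


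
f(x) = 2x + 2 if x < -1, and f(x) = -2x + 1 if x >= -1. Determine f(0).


0 satisfies x >= -1
f(0) = 1

1


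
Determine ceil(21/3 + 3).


21/3 = 7
7 + 3 = 10
ceil(10) = 10

10


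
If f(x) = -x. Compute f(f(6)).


f(6) = -6
f(-6) = 6

6


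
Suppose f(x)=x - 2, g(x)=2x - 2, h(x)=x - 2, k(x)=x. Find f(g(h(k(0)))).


k(0) = 0
h(0) = -2
g(-2) = -6
f(-6) = -8

-8


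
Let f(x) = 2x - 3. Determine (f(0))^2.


f(0) = -3
(-3)^2 = 9

9


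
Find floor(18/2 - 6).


18/2 = 9
9 - 6 = 3
floor(3) = 3

3


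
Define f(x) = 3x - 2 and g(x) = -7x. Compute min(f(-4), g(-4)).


f(-4) = -14
g(-4) = 28
min = -14

-14


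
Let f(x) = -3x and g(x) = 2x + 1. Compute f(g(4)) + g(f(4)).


f(g(4)) = -27
g(f(4)) = -23
Sum = -50

-50


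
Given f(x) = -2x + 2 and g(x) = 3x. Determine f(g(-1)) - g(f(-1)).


f(g(-1)) = 8
g(f(-1)) = 12
Difference = -4

-4


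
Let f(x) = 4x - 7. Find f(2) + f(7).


f(2) = 1
f(7) = 21
Sum = 22

22


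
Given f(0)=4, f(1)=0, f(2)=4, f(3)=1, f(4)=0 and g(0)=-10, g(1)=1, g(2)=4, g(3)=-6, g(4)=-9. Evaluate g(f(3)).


f(3) = 1
g(1) = 1

1


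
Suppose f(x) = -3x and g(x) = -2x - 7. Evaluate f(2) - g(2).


f(2) = -6
g(2) = -11
Difference = 5

5


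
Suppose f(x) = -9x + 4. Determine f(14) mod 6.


f(14) = -122
-122 mod 6 = 4

4


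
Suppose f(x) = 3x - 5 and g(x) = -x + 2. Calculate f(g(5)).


g(5) = -3
f(-3) = -14

-14


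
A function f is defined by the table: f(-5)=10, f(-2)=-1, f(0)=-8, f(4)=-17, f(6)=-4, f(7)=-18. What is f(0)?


Reading from the table at x = 0

-8


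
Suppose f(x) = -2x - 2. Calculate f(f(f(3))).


f(3) = -8
f(-8) = 14
f(14) = -30

-30


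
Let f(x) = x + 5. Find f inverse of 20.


15


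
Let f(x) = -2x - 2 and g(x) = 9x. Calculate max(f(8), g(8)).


72


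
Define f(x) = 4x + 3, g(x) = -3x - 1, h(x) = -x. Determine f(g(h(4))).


h(4) = -4
g(-4) = 11
f(11) = 47

47


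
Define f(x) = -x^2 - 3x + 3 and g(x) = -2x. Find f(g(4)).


g(4) = -8
f(-8) = (-1)*(-8)^2 - 3*(-8) + 3 = -37

-37


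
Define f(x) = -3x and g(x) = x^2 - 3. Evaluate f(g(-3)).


-18


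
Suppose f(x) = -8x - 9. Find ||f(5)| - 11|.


f(5) = -49
|-49| = 49
|49 - 11| = 38

38


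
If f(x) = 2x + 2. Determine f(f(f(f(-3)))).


f(-3) = -4
f(-4) = -6
f(-6) = -10
f(-10) = -18

-18


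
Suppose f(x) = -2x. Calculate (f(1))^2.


f(1) = -2
(-2)^2 = 4

4


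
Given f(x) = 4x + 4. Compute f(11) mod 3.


f(11) = 48
48 mod 3 = 0

0


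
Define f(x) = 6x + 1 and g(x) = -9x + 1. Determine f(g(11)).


g(11) = -98
f(-98) = -587

-587


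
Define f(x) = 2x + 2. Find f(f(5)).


f(5) = 12
f(12) = 26

26


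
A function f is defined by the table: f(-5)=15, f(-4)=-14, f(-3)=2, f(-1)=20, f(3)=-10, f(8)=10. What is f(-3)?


Reading from the table at x = -3

2


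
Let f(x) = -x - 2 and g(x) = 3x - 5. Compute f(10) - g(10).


-37


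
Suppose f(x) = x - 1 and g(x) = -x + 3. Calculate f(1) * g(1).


0


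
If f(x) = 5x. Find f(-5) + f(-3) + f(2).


f(-5) = -25
f(-3) = -15
f(2) = 10
Sum = -30

-30


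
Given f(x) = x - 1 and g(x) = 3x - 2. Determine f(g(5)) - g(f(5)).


f(g(5)) = 12
g(f(5)) = 10
Difference = 2

2


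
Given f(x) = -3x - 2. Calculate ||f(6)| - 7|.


13


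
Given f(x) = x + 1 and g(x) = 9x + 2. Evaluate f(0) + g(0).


f(0) = 1
g(0) = 2
Sum = 3

3


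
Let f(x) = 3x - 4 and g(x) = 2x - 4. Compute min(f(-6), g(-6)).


f(-6) = -22
g(-6) = -16
min = -22

-22


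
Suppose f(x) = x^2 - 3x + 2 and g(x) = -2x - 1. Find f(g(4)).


g(4) = -9
f(-9) = 1*(-9)^2 - 3*(-9) + 2 = 110

110


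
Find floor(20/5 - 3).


20/5 = 4
4 - 3 = 1
floor(1) = 1

1


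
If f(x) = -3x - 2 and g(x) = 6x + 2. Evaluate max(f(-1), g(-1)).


f(-1) = 1
g(-1) = -4
max = 1

1


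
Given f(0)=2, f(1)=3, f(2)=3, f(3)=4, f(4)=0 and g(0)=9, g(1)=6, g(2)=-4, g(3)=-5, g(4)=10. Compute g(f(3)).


f(3) = 4
g(4) = 10

10


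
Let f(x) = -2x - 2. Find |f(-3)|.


f(-3) = 4
|4| = 4

4


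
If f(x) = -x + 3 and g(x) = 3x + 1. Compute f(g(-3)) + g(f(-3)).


30


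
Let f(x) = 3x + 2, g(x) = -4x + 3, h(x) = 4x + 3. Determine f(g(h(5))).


h(5) = 23
g(23) = -89
f(-89) = -265

-265


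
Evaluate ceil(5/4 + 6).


5/4 = 1.25
1.25 + 6 = 7.25
ceil(7.25) = 8

8


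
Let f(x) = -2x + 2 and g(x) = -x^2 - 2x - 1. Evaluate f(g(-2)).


g(-2) = -1
f(-1) = 4

4


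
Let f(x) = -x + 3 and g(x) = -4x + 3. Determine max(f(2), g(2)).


f(2) = 1
g(2) = -5
max = 1

1


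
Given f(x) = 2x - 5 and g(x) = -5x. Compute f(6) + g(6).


-23


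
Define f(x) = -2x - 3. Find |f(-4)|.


f(-4) = 5
|5| = 5

5


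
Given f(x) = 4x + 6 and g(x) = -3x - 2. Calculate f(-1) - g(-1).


f(-1) = 2
g(-1) = 1
Difference = 1

1


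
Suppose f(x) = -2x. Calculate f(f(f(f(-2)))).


f(-2) = 4
f(4) = -8
f(-8) = 16
f(16) = -32

-32


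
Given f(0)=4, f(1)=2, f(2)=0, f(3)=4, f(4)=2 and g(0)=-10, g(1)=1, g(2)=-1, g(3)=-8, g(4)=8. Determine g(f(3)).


f(3) = 4
g(4) = 8

8


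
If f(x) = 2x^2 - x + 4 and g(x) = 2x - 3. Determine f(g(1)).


g(1) = -1
f(-1) = 2*(-1)^2 - 1*(-1) + 4 = 7

7


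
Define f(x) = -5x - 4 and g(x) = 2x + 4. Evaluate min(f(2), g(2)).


f(2) = -14
g(2) = 8
min = -14

-14


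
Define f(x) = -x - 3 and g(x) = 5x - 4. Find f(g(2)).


-9


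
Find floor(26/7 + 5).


26/7 = 3.7143
3.7143 + 5 = 8.7143
floor(8.7143) = 8

8


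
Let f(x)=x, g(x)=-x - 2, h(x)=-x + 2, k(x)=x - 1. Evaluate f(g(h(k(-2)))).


k(-2) = -3
h(-3) = 5
g(5) = -7
f(-7) = -7

-7


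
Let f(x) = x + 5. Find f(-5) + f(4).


f(-5) = 0
f(4) = 9
Sum = 9

9


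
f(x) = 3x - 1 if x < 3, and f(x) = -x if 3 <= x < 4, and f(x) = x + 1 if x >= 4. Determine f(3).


3 satisfies 3 <= x < 4
f(3) = -3

-3


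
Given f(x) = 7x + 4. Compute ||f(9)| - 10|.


f(9) = 67
|67| = 67
|67 - 10| = 57

57


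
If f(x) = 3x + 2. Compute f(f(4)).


f(4) = 14
f(14) = 44

44


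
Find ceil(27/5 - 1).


5


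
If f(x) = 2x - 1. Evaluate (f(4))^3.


f(4) = 7
(7)^3 = 343

343


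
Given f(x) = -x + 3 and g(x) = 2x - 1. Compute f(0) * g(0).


-3


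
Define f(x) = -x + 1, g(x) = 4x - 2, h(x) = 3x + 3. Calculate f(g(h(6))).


h(6) = 21
g(21) = 82
f(82) = -81

-81


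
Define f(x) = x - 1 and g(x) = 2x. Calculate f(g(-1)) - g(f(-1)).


1


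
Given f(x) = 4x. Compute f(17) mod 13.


f(17) = 68
68 mod 13 = 3

3


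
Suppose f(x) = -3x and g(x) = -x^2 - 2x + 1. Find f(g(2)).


g(2) = -7
f(-7) = 21

21


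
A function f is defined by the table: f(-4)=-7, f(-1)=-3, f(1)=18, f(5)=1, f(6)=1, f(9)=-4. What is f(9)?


Reading from the table at x = 9

-4


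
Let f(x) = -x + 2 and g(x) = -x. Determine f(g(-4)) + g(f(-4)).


f(g(-4)) = -2
g(f(-4)) = -6
Sum = -8

-8


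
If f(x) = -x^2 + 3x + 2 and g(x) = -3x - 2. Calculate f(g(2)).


g(2) = -8
f(-8) = (-1)*(-8)^2 + 3*(-8) + 2 = -86

-86


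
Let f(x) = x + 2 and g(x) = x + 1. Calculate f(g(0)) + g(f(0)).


6


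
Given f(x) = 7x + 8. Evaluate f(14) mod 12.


f(14) = 106
106 mod 12 = 10

10


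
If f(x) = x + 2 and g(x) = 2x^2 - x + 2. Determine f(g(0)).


g(0) = 2
f(2) = 4

4


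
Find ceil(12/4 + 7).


12/4 = 3
3 + 7 = 10
ceil(10) = 10

10


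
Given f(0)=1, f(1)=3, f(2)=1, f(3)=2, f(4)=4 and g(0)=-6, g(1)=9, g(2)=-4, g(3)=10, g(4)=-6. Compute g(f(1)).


f(1) = 3
g(3) = 10

10


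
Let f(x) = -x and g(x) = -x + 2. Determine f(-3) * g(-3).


f(-3) = 3
g(-3) = 5
Product = 15

15


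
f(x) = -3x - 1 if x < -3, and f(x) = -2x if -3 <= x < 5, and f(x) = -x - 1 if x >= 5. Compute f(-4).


-4 satisfies x < -3
f(-4) = 11

11


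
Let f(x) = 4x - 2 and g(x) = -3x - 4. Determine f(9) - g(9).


f(9) = 34
g(9) = -31
Difference = 65

65


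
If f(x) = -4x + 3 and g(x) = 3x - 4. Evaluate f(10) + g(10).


f(10) = -37
g(10) = 26
Sum = -11

-11


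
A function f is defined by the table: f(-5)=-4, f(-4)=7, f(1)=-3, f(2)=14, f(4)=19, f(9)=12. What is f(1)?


Reading from the table at x = 1

-3


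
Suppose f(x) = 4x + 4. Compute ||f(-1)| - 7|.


f(-1) = 0
|0| = 0
|0 - 7| = 7

7


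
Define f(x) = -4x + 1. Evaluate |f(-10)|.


f(-10) = 41
|41| = 41

41


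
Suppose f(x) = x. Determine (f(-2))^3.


-8


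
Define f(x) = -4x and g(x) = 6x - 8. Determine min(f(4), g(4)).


f(4) = -16
g(4) = 16
min = -16

-16


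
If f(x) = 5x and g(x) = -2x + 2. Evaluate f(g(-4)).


g(-4) = 10
f(10) = 50

50


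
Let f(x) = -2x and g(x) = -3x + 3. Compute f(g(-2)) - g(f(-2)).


f(g(-2)) = -18
g(f(-2)) = -9
Difference = -9

-9


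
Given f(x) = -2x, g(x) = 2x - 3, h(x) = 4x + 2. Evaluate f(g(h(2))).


h(2) = 10
g(10) = 17
f(17) = -34

-34


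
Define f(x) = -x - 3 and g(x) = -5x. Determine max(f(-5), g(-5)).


f(-5) = 2
g(-5) = 25
max = 25

25


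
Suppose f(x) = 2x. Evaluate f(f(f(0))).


f(0) = 0
f(0) = 0
f(0) = 0

0


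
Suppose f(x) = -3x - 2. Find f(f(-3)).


f(-3) = 7
f(7) = -23

-23


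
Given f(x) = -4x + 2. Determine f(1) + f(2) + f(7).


f(1) = -2
f(2) = -6
f(7) = -26
Sum = -34

-34


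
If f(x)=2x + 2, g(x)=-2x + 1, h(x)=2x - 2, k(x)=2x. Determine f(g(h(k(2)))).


k(2) = 4
h(4) = 6
g(6) = -11
f(-11) = -20

-20


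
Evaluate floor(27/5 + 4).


9


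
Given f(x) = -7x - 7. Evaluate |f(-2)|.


f(-2) = 7
|7| = 7

7


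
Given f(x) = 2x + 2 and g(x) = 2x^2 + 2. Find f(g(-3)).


g(-3) = 20
f(20) = 42

42


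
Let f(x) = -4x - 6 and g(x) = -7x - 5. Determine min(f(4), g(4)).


f(4) = -22
g(4) = -33
min = -33

-33


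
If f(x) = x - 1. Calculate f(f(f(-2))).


f(-2) = -3
f(-3) = -4
f(-4) = -5

-5


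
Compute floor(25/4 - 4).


25/4 = 6.25
6.25 - 4 = 2.25
floor(2.25) = 2

2


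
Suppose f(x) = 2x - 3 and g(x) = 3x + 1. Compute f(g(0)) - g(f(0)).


f(g(0)) = -1
g(f(0)) = -8
Difference = 7

7


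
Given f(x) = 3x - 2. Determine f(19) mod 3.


f(19) = 55
55 mod 3 = 1

1


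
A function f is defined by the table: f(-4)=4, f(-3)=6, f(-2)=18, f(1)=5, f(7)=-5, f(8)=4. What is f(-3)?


Reading from the table at x = -3

6


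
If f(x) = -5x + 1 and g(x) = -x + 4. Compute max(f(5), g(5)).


f(5) = -24
g(5) = -1
max = -1

-1


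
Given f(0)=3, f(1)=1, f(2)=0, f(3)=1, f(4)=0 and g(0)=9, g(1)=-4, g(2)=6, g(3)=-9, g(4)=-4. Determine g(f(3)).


f(3) = 1
g(1) = -4

-4


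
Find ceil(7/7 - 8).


-7


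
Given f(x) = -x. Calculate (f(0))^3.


f(0) = 0
(0)^3 = 0

0


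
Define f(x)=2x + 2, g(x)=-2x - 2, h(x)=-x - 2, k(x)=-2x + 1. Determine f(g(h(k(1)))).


k(1) = -1
h(-1) = -1
g(-1) = 0
f(0) = 2

2


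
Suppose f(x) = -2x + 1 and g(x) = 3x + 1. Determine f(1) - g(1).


f(1) = -1
g(1) = 4
Difference = -5

-5


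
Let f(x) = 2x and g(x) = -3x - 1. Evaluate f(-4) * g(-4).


f(-4) = -8
g(-4) = 11
Product = -88

-88


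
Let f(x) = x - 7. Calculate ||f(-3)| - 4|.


6


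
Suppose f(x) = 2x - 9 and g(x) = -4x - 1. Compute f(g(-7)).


g(-7) = 27
f(27) = 45

45


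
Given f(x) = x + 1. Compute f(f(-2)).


f(-2) = -1
f(-1) = 0

0


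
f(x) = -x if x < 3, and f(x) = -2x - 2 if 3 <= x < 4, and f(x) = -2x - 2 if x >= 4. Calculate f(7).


7 satisfies x >= 4
f(7) = -16

-16


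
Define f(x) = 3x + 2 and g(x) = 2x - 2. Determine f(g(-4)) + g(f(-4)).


f(g(-4)) = -28
g(f(-4)) = -22
Sum = -50

-50


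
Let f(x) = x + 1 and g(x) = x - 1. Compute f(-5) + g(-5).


f(-5) = -4
g(-5) = -6
Sum = -10

-10


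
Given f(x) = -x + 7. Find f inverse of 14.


Solve -x + 7 = 14
x = (14 - 7) / (-1) = -7

-7


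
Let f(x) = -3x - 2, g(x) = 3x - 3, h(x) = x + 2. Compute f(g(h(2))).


h(2) = 4
g(4) = 9
f(9) = -29

-29


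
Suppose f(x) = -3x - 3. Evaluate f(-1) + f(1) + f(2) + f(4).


f(-1) = 0
f(1) = -6
f(2) = -9
f(4) = -15
Sum = -30

-30


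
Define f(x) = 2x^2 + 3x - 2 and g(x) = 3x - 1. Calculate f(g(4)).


g(4) = 11
f(11) = 2*(11)^2 + 3*(11) - 2 = 273

273


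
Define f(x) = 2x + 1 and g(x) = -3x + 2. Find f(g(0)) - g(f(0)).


f(g(0)) = 5
g(f(0)) = -1
Difference = 6

6


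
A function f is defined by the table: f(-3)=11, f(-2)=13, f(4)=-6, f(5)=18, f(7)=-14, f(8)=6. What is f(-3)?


Reading from the table at x = -3

11


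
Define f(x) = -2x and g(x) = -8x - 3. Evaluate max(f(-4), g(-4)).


f(-4) = 8
g(-4) = 29
max = 29

29


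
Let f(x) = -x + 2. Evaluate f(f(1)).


f(1) = 1
f(1) = 1

1


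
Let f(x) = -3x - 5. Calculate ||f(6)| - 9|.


14


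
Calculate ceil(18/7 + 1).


18/7 = 2.5714
2.5714 + 1 = 3.5714
ceil(3.5714) = 4

4


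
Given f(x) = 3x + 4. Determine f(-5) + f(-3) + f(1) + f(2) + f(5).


20


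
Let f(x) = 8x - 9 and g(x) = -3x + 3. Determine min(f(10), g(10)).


f(10) = 71
g(10) = -27
min = -27

-27


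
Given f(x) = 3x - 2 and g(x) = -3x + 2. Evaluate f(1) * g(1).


f(1) = 1
g(1) = -1
Product = -1

-1


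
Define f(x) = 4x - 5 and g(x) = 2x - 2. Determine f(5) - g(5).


f(5) = 15
g(5) = 8
Difference = 7

7


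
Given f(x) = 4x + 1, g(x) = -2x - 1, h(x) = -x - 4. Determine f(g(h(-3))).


h(-3) = -1
g(-1) = 1
f(1) = 5

5


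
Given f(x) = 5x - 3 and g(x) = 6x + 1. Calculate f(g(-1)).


-28


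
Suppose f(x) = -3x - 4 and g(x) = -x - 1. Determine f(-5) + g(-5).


f(-5) = 11
g(-5) = 4
Sum = 15

15


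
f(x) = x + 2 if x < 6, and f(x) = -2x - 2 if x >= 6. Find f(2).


2 satisfies x < 6
f(2) = 4

4


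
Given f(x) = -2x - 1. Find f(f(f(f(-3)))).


-43


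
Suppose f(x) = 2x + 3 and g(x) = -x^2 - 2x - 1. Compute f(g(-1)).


g(-1) = 0
f(0) = 3

3


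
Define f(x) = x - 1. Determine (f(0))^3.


f(0) = -1
(-1)^3 = -1

-1


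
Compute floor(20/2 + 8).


20/2 = 10
10 + 8 = 18
floor(18) = 18

18


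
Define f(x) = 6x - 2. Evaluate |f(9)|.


f(9) = 52
|52| = 52

52


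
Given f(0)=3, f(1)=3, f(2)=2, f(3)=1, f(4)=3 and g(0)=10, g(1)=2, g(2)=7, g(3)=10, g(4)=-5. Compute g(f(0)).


f(0) = 3
g(3) = 10

10


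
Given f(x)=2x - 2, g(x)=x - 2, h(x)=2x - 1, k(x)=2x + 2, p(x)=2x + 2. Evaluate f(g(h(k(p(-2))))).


p(-2) = -2
k(-2) = -2
h(-2) = -5
g(-5) = -7
f(-7) = -16

-16


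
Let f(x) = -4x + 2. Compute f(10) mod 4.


f(10) = -38
-38 mod 4 = 2

2


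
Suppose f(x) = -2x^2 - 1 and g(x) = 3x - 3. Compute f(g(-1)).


g(-1) = -6
f(-6) = (-2)*(-6)^2 - 1 = -73

-73


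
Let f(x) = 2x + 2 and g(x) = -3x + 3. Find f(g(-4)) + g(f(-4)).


f(g(-4)) = 32
g(f(-4)) = 21
Sum = 53

53


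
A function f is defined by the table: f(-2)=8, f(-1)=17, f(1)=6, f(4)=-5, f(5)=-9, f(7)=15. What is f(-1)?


Reading from the table at x = -1

17


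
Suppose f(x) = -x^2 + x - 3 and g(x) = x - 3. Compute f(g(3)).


g(3) = 0
f(0) = (-1)*(0)^2 + 1*(0) - 3 = -3

-3


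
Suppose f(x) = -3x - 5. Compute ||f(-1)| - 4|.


f(-1) = -2
|-2| = 2
|2 - 4| = 2

2


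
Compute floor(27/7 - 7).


27/7 = 3.8571
3.8571 - 7 = -3.1429
floor(-3.1429) = -4

-4


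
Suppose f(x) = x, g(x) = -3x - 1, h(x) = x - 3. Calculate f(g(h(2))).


h(2) = -1
g(-1) = 2
f(2) = 2

2


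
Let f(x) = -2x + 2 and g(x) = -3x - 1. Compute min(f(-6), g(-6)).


f(-6) = 14
g(-6) = 17
min = 14

14


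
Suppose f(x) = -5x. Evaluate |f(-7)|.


f(-7) = 35
|35| = 35

35


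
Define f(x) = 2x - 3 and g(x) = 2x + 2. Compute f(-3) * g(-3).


f(-3) = -9
g(-3) = -4
Product = 36

36


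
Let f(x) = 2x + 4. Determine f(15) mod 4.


f(15) = 34
34 mod 4 = 2

2


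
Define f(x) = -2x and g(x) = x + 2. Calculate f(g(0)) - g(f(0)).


f(g(0)) = -4
g(f(0)) = 2
Difference = -6

-6


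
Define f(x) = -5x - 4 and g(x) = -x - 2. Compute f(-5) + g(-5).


24


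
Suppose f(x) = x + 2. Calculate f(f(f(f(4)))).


12


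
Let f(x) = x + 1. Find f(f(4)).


6


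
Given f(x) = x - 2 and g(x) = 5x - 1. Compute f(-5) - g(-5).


f(-5) = -7
g(-5) = -26
Difference = 19

19


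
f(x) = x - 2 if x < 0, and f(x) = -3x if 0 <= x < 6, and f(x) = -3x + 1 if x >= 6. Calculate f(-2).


-2 satisfies x < 0
f(-2) = -4

-4


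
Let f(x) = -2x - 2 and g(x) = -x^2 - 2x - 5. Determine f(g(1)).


g(1) = -8
f(-8) = 14

14


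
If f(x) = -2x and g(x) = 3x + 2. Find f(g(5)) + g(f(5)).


f(g(5)) = -34
g(f(5)) = -28
Sum = -62

-62


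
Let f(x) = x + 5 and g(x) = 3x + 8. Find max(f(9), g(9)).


f(9) = 14
g(9) = 35
max = 35

35


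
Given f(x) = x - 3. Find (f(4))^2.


f(4) = 1
(1)^2 = 1

1


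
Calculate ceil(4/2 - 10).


4/2 = 2
2 - 10 = -8
ceil(-8) = -8

-8


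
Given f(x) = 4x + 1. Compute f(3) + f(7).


f(3) = 13
f(7) = 29
Sum = 42

42


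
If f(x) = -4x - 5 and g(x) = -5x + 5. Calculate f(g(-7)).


g(-7) = 40
f(40) = -165

-165


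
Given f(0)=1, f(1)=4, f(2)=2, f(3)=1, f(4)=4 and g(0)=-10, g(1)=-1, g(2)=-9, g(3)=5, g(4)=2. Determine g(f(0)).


f(0) = 1
g(1) = -1

-1


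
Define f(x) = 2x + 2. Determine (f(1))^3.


64


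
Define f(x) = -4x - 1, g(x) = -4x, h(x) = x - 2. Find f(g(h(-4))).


-97


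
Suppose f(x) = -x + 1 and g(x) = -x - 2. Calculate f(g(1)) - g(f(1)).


f(g(1)) = 4
g(f(1)) = -2
Difference = 6

6


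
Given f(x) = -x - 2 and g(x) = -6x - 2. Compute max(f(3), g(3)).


f(3) = -5
g(3) = -20
max = -5

-5


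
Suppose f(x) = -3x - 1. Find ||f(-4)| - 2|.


f(-4) = 11
|11| = 11
|11 - 2| = 9

9


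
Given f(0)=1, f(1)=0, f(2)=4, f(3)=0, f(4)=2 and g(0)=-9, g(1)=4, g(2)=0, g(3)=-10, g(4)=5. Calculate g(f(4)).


0


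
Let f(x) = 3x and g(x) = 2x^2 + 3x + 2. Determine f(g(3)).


87


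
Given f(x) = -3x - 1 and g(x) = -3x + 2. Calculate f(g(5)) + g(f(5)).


f(g(5)) = 38
g(f(5)) = 50
Sum = 88

88


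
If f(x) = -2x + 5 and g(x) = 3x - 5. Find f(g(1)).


g(1) = -2
f(-2) = 9

9


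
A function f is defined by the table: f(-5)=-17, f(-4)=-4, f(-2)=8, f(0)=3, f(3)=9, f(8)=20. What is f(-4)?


Reading from the table at x = -4

-4


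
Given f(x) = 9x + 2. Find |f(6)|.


56


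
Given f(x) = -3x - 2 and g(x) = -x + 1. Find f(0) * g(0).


f(0) = -2
g(0) = 1
Product = -2

-2


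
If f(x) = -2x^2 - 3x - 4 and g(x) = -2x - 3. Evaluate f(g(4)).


g(4) = -11
f(-11) = (-2)*(-11)^2 - 3*(-11) - 4 = -213

-213


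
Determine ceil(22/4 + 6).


22/4 = 5.5
5.5 + 6 = 11.5
ceil(11.5) = 12

12


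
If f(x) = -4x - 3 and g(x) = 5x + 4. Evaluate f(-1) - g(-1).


f(-1) = 1
g(-1) = -1
Difference = 2

2


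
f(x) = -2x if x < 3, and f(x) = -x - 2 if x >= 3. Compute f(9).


-11


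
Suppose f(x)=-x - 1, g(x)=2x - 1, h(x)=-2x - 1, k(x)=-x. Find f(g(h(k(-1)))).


6


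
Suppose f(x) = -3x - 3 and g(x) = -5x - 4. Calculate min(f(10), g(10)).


-54


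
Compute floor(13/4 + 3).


13/4 = 3.25
3.25 + 3 = 6.25
floor(6.25) = 6

6


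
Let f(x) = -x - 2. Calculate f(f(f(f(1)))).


f(1) = -3
f(-3) = 1
f(1) = -3
f(-3) = 1

1


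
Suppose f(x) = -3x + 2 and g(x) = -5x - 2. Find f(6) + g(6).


f(6) = -16
g(6) = -32
Sum = -48

-48


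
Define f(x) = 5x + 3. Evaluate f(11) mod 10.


f(11) = 58
58 mod 10 = 8

8


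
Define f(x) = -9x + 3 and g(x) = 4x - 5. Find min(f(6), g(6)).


f(6) = -51
g(6) = 19
min = -51

-51


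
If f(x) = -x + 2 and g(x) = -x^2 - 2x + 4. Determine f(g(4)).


g(4) = -20
f(-20) = 22

22


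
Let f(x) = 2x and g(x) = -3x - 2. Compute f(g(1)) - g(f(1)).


f(g(1)) = -10
g(f(1)) = -8
Difference = -2

-2


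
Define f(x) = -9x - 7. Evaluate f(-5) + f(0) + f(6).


f(-5) = 38
f(0) = -7
f(6) = -61
Sum = -30

-30


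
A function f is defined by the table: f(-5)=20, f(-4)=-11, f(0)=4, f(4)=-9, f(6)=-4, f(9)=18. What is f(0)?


Reading from the table at x = 0

4


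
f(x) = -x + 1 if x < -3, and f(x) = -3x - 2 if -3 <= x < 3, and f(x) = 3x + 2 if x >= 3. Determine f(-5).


6


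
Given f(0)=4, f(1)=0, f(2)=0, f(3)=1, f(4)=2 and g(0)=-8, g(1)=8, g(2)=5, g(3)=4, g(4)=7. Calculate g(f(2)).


f(2) = 0
g(0) = -8

-8


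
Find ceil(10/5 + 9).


10/5 = 2
2 + 9 = 11
ceil(11) = 11

11


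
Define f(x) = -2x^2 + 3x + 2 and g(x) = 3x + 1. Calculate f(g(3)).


g(3) = 10
f(10) = (-2)*(10)^2 + 3*(10) + 2 = -168

-168


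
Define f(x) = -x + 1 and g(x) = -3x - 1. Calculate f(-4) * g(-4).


f(-4) = 5
g(-4) = 11
Product = 55

55


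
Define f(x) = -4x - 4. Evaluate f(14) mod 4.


f(14) = -60
-60 mod 4 = 0

0


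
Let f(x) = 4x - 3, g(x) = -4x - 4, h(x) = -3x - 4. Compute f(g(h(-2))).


h(-2) = 2
g(2) = -12
f(-12) = -51

-51


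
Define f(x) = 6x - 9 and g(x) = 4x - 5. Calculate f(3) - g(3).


f(3) = 9
g(3) = 7
Difference = 2

2


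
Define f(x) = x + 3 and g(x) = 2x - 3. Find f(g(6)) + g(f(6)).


f(g(6)) = 12
g(f(6)) = 15
Sum = 27

27


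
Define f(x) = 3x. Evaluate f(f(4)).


f(4) = 12
f(12) = 36

36


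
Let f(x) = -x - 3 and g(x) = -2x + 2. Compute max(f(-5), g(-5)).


f(-5) = 2
g(-5) = 12
max = 12

12


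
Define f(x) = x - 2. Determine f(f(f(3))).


f(3) = 1
f(1) = -1
f(-1) = -3

-3


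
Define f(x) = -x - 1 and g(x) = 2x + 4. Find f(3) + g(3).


6


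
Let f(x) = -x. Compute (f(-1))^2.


1


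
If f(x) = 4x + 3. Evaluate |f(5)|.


f(5) = 23
|23| = 23

23


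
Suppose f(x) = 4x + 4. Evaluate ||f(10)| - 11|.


f(10) = 44
|44| = 44
|44 - 11| = 33

33


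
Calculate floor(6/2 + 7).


10


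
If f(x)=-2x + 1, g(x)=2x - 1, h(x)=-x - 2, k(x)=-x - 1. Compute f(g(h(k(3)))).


k(3) = -4
h(-4) = 2
g(2) = 3
f(3) = -5

-5


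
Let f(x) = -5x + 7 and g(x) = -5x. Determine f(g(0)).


g(0) = 0
f(0) = 7

7


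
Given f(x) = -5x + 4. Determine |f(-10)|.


f(-10) = 54
|54| = 54

54


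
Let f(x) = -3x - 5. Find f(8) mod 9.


f(8) = -29
-29 mod 9 = 7

7


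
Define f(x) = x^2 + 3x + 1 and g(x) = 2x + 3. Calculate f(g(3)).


g(3) = 9
f(9) = 1*(9)^2 + 3*(9) + 1 = 109

109


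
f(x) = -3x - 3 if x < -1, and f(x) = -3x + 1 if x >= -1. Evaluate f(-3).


-3 satisfies x < -1
f(-3) = 6

6


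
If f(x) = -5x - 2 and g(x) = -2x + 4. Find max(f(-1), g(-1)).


6


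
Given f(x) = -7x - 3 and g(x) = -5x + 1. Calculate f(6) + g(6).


f(6) = -45
g(6) = -29
Sum = -74

-74


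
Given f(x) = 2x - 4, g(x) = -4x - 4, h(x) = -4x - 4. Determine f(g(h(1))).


h(1) = -8
g(-8) = 28
f(28) = 52

52


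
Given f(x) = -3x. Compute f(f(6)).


f(6) = -18
f(-18) = 54

54


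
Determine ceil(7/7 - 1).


7/7 = 1
1 - 1 = 0
ceil(0) = 0

0


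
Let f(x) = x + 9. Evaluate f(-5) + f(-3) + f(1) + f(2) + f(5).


f(-5) = 4
f(-3) = 6
f(1) = 10
f(2) = 11
f(5) = 14
Sum = 45

45


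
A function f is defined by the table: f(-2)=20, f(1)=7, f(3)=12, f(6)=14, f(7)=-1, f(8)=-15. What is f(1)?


Reading from the table at x = 1

7


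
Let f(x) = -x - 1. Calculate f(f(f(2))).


f(2) = -3
f(-3) = 2
f(2) = -3

-3


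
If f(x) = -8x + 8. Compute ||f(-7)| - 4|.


f(-7) = 64
|64| = 64
|64 - 4| = 60

60


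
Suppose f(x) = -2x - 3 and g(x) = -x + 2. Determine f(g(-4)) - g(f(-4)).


f(g(-4)) = -15
g(f(-4)) = -3
Difference = -12

-12


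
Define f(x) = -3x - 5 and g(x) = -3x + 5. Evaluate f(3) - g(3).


f(3) = -14
g(3) = -4
Difference = -10

-10


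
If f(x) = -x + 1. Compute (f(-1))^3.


f(-1) = 2
(2)^3 = 8

8


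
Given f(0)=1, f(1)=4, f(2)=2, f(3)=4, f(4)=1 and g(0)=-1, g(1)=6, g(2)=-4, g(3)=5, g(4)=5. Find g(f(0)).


6


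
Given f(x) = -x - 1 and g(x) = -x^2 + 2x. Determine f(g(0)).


g(0) = 0
f(0) = -1

-1


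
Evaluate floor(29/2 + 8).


29/2 = 14.5
14.5 + 8 = 22.5
floor(22.5) = 22

22


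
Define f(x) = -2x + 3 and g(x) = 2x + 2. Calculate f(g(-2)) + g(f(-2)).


f(g(-2)) = 7
g(f(-2)) = 16
Sum = 23

23


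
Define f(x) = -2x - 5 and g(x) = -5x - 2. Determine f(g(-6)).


g(-6) = 28
f(28) = -61

-61


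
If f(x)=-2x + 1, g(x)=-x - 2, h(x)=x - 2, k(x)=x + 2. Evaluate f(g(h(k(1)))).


k(1) = 3
h(3) = 1
g(1) = -3
f(-3) = 7

7


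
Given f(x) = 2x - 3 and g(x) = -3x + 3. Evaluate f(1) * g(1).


f(1) = -1
g(1) = 0
Product = 0

0


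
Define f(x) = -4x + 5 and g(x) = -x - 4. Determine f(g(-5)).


g(-5) = 1
f(1) = 1

1


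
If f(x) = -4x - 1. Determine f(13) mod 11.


f(13) = -53
-53 mod 11 = 2

2


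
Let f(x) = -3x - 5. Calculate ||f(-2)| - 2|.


f(-2) = 1
|1| = 1
|1 - 2| = 1

1


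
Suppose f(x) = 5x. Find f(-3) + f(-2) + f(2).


f(-3) = -15
f(-2) = -10
f(2) = 10
Sum = -15

-15


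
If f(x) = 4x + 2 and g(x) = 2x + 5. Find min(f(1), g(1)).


f(1) = 6
g(1) = 7
min = 6

6


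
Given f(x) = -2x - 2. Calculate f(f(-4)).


f(-4) = 6
f(6) = -14

-14


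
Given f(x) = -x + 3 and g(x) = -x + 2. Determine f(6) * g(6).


f(6) = -3
g(6) = -4
Product = 12

12


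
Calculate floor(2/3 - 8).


2/3 = 0.6667
0.6667 - 8 = -7.3333
floor(-7.3333) = -8

-8


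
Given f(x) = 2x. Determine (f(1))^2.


f(1) = 2
(2)^2 = 4

4


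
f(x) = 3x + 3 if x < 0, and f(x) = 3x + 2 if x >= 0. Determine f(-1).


-1 satisfies x < 0
f(-1) = 0

0


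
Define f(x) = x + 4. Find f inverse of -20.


-24


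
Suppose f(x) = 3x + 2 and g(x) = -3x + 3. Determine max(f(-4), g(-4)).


f(-4) = -10
g(-4) = 15
max = 15

15


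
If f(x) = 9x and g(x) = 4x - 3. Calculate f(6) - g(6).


f(6) = 54
g(6) = 21
Difference = 33

33


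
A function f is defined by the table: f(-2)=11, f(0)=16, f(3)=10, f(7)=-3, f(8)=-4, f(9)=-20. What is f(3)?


Reading from the table at x = 3

10


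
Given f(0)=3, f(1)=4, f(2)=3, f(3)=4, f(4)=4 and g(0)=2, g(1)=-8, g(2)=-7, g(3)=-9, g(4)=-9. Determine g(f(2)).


-9


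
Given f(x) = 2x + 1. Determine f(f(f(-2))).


f(-2) = -3
f(-3) = -5
f(-5) = -9

-9


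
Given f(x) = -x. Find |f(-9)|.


f(-9) = 9
|9| = 9

9


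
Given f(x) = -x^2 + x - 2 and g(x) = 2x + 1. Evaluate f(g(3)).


g(3) = 7
f(7) = (-1)*(7)^2 + 1*(7) - 2 = -44

-44


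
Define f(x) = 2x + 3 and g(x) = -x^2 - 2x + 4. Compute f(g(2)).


g(2) = -4
f(-4) = -5

-5


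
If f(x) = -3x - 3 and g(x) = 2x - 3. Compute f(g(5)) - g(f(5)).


f(g(5)) = -24
g(f(5)) = -39
Difference = 15

15


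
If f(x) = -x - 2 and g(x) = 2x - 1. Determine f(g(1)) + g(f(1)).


-10


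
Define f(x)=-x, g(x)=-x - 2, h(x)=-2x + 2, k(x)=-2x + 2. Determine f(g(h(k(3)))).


k(3) = -4
h(-4) = 10
g(10) = -12
f(-12) = 12

12


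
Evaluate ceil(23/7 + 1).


23/7 = 3.2857
3.2857 + 1 = 4.2857
ceil(4.2857) = 5

5


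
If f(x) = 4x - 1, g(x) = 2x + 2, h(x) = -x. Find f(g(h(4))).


h(4) = -4
g(-4) = -6
f(-6) = -25

-25


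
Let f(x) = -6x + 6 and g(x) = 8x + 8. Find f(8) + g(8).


30


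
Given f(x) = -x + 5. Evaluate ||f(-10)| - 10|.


5


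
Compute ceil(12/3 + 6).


12/3 = 4
4 + 6 = 10
ceil(10) = 10

10


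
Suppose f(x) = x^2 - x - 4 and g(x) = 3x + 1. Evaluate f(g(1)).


g(1) = 4
f(4) = 1*(4)^2 - 1*(4) - 4 = 8

8


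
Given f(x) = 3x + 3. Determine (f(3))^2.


f(3) = 12
(12)^2 = 144

144


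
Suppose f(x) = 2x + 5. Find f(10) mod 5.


f(10) = 25
25 mod 5 = 0

0


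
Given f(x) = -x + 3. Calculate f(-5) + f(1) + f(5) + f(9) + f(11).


f(-5) = 8
f(1) = 2
f(5) = -2
f(9) = -6
f(11) = -8
Sum = -6

-6


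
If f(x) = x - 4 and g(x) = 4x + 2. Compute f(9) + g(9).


43


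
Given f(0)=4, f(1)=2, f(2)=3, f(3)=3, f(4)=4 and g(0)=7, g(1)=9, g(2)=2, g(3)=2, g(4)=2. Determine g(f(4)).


f(4) = 4
g(4) = 2

2


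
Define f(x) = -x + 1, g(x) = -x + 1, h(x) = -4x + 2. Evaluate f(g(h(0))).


2


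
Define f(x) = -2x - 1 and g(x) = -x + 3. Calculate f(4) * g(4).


9


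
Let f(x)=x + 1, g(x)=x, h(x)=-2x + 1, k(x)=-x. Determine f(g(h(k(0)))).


k(0) = 0
h(0) = 1
g(1) = 1
f(1) = 2

2


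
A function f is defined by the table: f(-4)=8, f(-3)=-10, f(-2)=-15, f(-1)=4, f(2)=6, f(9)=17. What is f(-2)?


Reading from the table at x = -2

-15


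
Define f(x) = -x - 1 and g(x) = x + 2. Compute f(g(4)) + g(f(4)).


-10


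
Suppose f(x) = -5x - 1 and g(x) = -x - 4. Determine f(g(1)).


g(1) = -5
f(-5) = 24

24


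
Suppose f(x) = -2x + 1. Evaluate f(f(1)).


f(1) = -1
f(-1) = 3

3


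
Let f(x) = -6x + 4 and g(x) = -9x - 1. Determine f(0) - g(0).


f(0) = 4
g(0) = -1
Difference = 5

5


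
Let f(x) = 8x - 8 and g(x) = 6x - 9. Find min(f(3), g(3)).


f(3) = 16
g(3) = 9
min = 9

9


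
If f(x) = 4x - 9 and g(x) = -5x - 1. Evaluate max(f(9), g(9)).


f(9) = 27
g(9) = -46
max = 27

27


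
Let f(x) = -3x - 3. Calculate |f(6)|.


f(6) = -21
|-21| = 21

21


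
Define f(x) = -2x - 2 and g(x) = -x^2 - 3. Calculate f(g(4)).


g(4) = -19
f(-19) = 36

36


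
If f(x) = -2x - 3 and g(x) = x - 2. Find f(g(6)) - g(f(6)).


f(g(6)) = -11
g(f(6)) = -17
Difference = 6

6


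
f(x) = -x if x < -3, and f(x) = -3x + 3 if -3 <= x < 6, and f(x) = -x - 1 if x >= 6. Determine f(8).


8 satisfies x >= 6
f(8) = -9

-9


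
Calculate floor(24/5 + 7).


24/5 = 4.8
4.8 + 7 = 11.8
floor(11.8) = 11

11


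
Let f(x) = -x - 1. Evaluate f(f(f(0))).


f(0) = -1
f(-1) = 0
f(0) = -1

-1


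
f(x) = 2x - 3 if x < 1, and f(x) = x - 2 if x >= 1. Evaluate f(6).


4


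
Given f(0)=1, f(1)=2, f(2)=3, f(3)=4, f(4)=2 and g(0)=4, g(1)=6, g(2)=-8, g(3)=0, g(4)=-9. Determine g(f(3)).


f(3) = 4
g(4) = -9

-9


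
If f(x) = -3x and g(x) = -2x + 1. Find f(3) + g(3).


-14


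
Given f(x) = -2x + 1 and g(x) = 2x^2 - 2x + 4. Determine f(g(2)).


g(2) = 8
f(8) = -15

-15


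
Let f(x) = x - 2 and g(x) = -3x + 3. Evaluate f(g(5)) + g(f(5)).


f(g(5)) = -14
g(f(5)) = -6
Sum = -20

-20


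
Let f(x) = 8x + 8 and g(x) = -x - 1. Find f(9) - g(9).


f(9) = 80
g(9) = -10
Difference = 90

90


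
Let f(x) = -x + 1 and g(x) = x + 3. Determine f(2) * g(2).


f(2) = -1
g(2) = 5
Product = -5

-5


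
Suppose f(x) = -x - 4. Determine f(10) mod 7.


f(10) = -14
-14 mod 7 = 0

0


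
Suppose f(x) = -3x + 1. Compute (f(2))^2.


f(2) = -5
(-5)^2 = 25

25


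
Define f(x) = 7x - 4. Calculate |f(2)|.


f(2) = 10
|10| = 10

10


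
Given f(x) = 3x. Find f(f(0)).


f(0) = 0
f(0) = 0

0


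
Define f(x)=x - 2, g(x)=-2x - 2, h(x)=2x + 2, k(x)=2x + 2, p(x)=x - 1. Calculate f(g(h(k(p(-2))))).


p(-2) = -3
k(-3) = -4
h(-4) = -6
g(-6) = 10
f(10) = 8

8


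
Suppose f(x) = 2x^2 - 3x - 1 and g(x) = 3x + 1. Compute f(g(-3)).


g(-3) = -8
f(-8) = 2*(-8)^2 - 3*(-8) - 1 = 151

151


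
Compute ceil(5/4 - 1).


5/4 = 1.25
1.25 - 1 = 0.25
ceil(0.25) = 1

1


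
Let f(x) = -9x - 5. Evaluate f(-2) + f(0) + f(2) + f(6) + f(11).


-178


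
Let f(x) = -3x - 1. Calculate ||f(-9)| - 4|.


f(-9) = 26
|26| = 26
|26 - 4| = 22

22


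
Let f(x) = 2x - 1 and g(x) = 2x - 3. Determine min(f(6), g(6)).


f(6) = 11
g(6) = 9
min = 9

9


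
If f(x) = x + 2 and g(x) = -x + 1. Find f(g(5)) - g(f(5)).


f(g(5)) = -2
g(f(5)) = -6
Difference = 4

4


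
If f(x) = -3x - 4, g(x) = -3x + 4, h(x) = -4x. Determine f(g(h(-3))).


h(-3) = 12
g(12) = -32
f(-32) = 92

92


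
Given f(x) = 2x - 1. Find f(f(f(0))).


f(0) = -1
f(-1) = -3
f(-3) = -7

-7


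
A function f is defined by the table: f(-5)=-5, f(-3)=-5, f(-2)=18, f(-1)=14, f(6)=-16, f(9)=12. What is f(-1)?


Reading from the table at x = -1

14


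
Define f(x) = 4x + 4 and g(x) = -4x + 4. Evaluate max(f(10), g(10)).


f(10) = 44
g(10) = -36
max = 44

44


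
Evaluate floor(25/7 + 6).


25/7 = 3.5714
3.5714 + 6 = 9.5714
floor(9.5714) = 9

9


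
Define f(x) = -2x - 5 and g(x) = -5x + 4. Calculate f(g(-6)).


-73


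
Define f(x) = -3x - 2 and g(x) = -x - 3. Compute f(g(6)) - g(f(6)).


8


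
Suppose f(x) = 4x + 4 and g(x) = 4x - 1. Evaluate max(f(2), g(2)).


12


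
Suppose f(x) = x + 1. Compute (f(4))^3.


f(4) = 5
(5)^3 = 125

125


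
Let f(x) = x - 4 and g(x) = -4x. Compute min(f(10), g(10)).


f(10) = 6
g(10) = -40
min = -40

-40


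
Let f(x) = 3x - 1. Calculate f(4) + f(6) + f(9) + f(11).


f(4) = 11
f(6) = 17
f(9) = 26
f(11) = 32
Sum = 86

86


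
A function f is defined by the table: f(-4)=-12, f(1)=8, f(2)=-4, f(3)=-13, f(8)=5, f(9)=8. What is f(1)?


Reading from the table at x = 1

8


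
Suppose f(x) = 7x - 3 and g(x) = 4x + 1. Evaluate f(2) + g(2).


f(2) = 11
g(2) = 9
Sum = 20

20


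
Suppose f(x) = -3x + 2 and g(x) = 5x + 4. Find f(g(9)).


g(9) = 49
f(49) = -145

-145


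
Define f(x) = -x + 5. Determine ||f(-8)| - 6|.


f(-8) = 13
|13| = 13
|13 - 6| = 7

7


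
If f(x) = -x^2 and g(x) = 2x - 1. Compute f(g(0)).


g(0) = -1
f(-1) = (-1)*(-1)^2 = -1

-1


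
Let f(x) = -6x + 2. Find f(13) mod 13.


f(13) = -76
-76 mod 13 = 2

2


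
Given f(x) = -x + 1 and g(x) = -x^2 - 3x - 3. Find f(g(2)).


g(2) = -13
f(-13) = 14

14


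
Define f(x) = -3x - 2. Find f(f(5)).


f(5) = -17
f(-17) = 49

49


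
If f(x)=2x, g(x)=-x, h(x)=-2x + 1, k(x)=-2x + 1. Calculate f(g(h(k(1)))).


-6


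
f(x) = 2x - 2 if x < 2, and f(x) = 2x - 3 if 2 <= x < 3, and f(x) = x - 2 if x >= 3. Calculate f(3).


3 satisfies x >= 3
f(3) = 1

1


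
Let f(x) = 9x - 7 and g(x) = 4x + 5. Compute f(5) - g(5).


f(5) = 38
g(5) = 25
Difference = 13

13


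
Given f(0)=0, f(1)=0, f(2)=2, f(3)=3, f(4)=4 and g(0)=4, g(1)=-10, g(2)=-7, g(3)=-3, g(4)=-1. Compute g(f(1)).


f(1) = 0
g(0) = 4

4


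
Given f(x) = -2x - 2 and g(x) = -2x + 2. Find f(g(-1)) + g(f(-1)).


f(g(-1)) = -10
g(f(-1)) = 2
Sum = -8

-8


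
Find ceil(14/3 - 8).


14/3 = 4.6667
4.6667 - 8 = -3.3333
ceil(-3.3333) = -3

-3


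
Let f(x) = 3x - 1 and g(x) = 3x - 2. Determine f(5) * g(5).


f(5) = 14
g(5) = 13
Product = 182

182


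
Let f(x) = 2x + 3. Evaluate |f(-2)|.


f(-2) = -1
|-1| = 1

1


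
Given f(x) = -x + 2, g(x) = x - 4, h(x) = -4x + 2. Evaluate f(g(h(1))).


h(1) = -2
g(-2) = -6
f(-6) = 8

8


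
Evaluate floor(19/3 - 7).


19/3 = 6.3333
6.3333 - 7 = -0.6667
floor(-0.6667) = -1

-1


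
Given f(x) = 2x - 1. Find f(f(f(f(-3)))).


f(-3) = -7
f(-7) = -15
f(-15) = -31
f(-31) = -63

-63


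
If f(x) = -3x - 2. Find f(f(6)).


f(6) = -20
f(-20) = 58

58


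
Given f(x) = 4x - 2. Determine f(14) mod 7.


f(14) = 54
54 mod 7 = 5

5


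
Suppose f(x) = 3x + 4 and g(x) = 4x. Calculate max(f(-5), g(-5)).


f(-5) = -11
g(-5) = -20
max = -11

-11


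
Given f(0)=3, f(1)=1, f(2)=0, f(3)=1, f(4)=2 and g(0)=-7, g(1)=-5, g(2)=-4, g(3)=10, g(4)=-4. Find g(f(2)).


-7


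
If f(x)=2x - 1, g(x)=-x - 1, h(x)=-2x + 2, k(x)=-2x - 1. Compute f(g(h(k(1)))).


k(1) = -3
h(-3) = 8
g(8) = -9
f(-9) = -19

-19


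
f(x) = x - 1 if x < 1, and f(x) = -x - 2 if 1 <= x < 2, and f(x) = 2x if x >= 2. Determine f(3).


3 satisfies x >= 2
f(3) = 6

6


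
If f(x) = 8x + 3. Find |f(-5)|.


f(-5) = -37
|-37| = 37

37


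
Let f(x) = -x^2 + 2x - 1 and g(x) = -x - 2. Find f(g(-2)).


g(-2) = 0
f(0) = (-1)*(0)^2 + 2*(0) - 1 = -1

-1


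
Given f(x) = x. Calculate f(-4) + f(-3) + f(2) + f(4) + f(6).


f(-4) = -4
f(-3) = -3
f(2) = 2
f(4) = 4
f(6) = 6
Sum = 5

5


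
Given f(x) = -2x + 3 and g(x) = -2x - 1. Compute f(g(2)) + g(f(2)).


f(g(2)) = 13
g(f(2)) = 1
Sum = 14

14


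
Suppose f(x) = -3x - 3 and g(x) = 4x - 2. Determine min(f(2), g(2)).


f(2) = -9
g(2) = 6
min = -9

-9


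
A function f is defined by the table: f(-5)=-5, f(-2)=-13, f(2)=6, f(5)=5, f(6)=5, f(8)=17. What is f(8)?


Reading from the table at x = 8

17


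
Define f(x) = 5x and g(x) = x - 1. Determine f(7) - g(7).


f(7) = 35
g(7) = 6
Difference = 29

29


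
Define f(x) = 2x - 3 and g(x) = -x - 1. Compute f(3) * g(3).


-12


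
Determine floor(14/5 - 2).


14/5 = 2.8
2.8 - 2 = 0.8
floor(0.8) = 0

0


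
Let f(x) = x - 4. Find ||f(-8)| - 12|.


f(-8) = -12
|-12| = 12
|12 - 12| = 0

0


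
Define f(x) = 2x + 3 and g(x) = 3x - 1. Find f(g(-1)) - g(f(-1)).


-7


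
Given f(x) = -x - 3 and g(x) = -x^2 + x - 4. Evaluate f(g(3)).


g(3) = -10
f(-10) = 7

7


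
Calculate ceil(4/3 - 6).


4/3 = 1.3333
1.3333 - 6 = -4.6667
ceil(-4.6667) = -4

-4


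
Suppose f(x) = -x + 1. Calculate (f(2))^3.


f(2) = -1
(-1)^3 = -1

-1


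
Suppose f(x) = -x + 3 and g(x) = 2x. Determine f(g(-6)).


g(-6) = -12
f(-12) = 15

15


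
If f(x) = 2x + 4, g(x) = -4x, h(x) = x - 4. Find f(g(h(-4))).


h(-4) = -8
g(-8) = 32
f(32) = 68

68


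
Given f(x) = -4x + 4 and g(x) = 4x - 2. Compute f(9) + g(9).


f(9) = -32
g(9) = 34
Sum = 2

2


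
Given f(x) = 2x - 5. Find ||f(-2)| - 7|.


2


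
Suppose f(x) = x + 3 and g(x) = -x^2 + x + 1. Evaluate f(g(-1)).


g(-1) = -1
f(-1) = 2

2


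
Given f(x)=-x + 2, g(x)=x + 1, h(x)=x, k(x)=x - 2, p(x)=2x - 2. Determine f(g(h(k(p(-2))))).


p(-2) = -6
k(-6) = -8
h(-8) = -8
g(-8) = -7
f(-7) = 9

9


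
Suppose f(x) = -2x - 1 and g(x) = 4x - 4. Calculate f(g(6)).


-41


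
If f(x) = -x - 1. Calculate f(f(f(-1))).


f(-1) = 0
f(0) = -1
f(-1) = 0

0


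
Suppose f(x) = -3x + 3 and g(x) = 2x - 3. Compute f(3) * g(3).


f(3) = -6
g(3) = 3
Product = -18

-18


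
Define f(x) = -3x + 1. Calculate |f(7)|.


f(7) = -20
|-20| = 20

20


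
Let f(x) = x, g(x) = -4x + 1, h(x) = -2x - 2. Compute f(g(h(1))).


h(1) = -4
g(-4) = 17
f(17) = 17

17


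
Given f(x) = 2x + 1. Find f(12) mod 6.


f(12) = 25
25 mod 6 = 1

1


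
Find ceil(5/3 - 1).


1


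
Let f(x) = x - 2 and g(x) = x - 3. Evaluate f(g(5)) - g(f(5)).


f(g(5)) = 0
g(f(5)) = 0
Difference = 0

0


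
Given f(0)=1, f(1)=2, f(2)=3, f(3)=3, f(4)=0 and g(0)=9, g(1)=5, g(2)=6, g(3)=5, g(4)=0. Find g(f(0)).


f(0) = 1
g(1) = 5

5


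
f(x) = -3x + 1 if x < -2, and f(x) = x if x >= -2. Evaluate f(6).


6 satisfies x >= -2
f(6) = 6

6


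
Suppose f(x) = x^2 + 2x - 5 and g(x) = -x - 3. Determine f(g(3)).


g(3) = -6
f(-6) = 1*(-6)^2 + 2*(-6) - 5 = 19

19


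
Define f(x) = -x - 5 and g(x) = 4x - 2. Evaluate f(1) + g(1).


f(1) = -6
g(1) = 2
Sum = -4

-4


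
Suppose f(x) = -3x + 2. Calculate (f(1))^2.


1


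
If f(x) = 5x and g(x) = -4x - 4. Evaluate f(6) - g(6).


f(6) = 30
g(6) = -28
Difference = 58

58


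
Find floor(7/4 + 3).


7/4 = 1.75
1.75 + 3 = 4.75
floor(4.75) = 4

4


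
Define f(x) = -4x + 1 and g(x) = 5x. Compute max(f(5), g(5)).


f(5) = -19
g(5) = 25
max = 25

25


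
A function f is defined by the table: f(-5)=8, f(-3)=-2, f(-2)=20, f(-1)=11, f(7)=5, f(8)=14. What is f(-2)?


20
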